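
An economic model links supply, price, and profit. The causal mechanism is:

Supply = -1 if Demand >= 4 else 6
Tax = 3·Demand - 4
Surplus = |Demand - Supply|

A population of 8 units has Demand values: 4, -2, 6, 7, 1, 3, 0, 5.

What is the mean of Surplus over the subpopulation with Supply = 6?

5.5

Observing Supply=6 restricts to units where Supply's equation naturally yields 6: Demand ∈ {-2, 1, 3, 0}. In that subpopulation Surplus = 8, 5, 3, 6, mean 5.5.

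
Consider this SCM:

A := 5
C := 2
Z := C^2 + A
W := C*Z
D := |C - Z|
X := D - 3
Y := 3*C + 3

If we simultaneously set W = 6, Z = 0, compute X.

-1

The joint intervention fixes W = 6, Z = 0, removing each variable's own equation.
D = |C - Z|  [with C=2, Z=0]  = 2
X = D - 3  [with D=2]  = -1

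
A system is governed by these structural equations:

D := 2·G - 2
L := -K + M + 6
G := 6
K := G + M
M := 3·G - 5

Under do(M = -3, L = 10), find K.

3

Under do(M = -3, L = 10), each intervened variable's structural equation is replaced by its fixed value.
K = G + M  [with G=6, M=-3]  = 3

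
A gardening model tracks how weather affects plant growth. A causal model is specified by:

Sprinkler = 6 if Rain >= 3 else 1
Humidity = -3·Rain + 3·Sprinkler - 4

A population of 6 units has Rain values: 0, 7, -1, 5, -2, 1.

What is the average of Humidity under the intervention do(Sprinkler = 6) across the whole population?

9

Every unit gets Sprinkler=6 under the intervention. Humidity values become 14, -7, 17, -1, 20, 11; E[Humidity|do(Sprinkler=6)] = 9.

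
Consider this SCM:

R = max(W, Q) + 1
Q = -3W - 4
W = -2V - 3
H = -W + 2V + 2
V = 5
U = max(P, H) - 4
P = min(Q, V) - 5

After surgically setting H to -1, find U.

-4

The intervention breaks the incoming arrows to H: H = -W + 2V + 2 no longer applies, and H = -1.
W = -2V - 3  [with V=5]  = -13
Q = -3W - 4  [with W=-13]  = 35
P = min(Q, V) - 5  [with Q=35, V=5]  = 0
U = max(P, H) - 4  [with P=0, H=-1]  = -4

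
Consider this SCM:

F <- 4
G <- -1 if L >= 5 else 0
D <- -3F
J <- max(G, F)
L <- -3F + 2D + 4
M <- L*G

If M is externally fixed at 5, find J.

4

do(M=5) replaces the equation M <- L*G with the constant M = 5.
Since J is not a descendant of the intervened variable, it is unaffected.
D = -3F  [with F=4]  = -12
L = -3F + 2D + 4  [with F=4, D=-12]  = -32
G = -1 if L >= 5 else 0  [with L=-32]  = 0
J = max(G, F)  [with G=0, F=4]  = 4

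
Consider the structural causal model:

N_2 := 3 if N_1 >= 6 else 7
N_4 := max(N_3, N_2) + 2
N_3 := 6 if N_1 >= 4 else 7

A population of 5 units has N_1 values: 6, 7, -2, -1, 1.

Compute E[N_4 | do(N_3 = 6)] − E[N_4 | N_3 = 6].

do(N_3=6) breaks N_3's dependence on N_1. With N_3=6 fixed, N_4 across the units is 8, 8, 9, 9, 9, mean 8.6.
Conditioning on N_3=6 selects the 2 unit(s) with N_1 ∈ {6, 7}. Their N_4 values: 8, 8. Mean = 8.
Difference = 8.6 − 8 = 0.6.

0.6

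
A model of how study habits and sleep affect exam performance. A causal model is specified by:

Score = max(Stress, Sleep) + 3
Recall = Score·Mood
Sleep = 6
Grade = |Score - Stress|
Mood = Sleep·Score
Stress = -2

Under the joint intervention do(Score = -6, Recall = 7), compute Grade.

4

Setting Score = -6, Recall = 7 by intervention discards those variables' equations.
Grade = |Score - Stress|  [with Score=-6, Stress=-2]  = 4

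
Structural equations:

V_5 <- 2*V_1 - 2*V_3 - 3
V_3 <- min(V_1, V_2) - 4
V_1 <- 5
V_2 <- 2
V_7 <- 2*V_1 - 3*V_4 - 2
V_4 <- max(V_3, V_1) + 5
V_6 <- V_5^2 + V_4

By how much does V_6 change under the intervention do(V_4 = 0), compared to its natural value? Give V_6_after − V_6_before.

Under do(V_4=0), the mechanism V_4 <- max(V_3, V_1) + 5 is discarded; V_4 is fixed at 0.
V_3 = min(V_1, V_2) - 4  [with V_1=5, V_2=2]  = -2
V_5 = 2*V_1 - 2*V_3 - 3  [with V_1=5, V_3=-2]  = 11
V_6 = V_5^2 + V_4  [with V_5=11, V_4=0]  = 121
Without intervention: V_3 = min(V_1, V_2) - 4  [with V_1=5, V_2=2]  = -2; V_4 = max(V_3, V_1) + 5  [with V_3=-2, V_1=5]  = 10; V_5 = 2*V_1 - 2*V_3 - 3  [with V_1=5, V_3=-2]  = 11; V_6 = V_5^2 + V_4  [with V_5=11, V_4=10]  = 131.
Change = 121 − 131 = -10.

-10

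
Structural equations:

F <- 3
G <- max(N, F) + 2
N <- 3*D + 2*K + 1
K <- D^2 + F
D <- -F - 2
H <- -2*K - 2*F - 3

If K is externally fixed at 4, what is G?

The intervention breaks the incoming arrows to K: K <- D^2 + F no longer applies, and K = 4.
D = -F - 2  [with F=3]  = -5
N = 3*D + 2*K + 1  [with D=-5, K=4]  = -6
G = max(N, F) + 2  [with N=-6, F=3]  = 5

5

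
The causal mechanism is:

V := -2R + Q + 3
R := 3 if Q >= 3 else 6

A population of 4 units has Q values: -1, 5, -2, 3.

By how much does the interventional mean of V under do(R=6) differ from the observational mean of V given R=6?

2.75

Under do(R=6), R's equation is replaced by R=6 for every unit. Per-unit V: -10, -4, -11, -6. Mean = -7.75.
E[V|R=6] averages over only the 2 units with R=6 (Q = -1, -2): V = -10, -11, mean -10.5.
Difference = -7.75 − (-10.5) = 2.75.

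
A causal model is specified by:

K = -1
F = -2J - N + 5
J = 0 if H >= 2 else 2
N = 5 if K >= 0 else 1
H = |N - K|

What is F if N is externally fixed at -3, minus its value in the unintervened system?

4

do(N=-3) replaces the equation N = 5 if K >= 0 else 1 with the constant N = -3.
H = |N - K|  [with N=-3, K=-1]  = 2
J = 0 if H >= 2 else 2  [with H=2]  = 0
F = -2J - N + 5  [with J=0, N=-3]  = 8
Without intervention: N = 5 if K >= 0 else 1  [with K=-1]  = 1; H = |N - K|  [with N=1, K=-1]  = 2; J = 0 if H >= 2 else 2  [with H=2]  = 0; F = -2J - N + 5  [with J=0, N=1]  = 4.
Change = 8 − 4 = 4.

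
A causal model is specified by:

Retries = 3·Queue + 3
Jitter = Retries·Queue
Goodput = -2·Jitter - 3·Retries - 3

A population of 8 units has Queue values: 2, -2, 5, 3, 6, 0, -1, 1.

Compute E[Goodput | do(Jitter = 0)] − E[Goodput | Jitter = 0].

-20.25

The intervention sets Jitter=0 in all 8 units regardless of Queue. Recomputing Goodput per unit gives -30, 6, -57, -39, -66, -12, -3, -21; average -27.75.
Observing Jitter=0 restricts to units where Jitter's equation naturally yields 0: Queue ∈ {0, -1}. In that subpopulation Goodput = -12, -3, mean -7.5.
Difference = -27.75 − (-7.5) = -20.25.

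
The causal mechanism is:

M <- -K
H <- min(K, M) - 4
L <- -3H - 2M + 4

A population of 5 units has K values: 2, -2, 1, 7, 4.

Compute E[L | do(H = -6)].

Every unit gets H=-6 under the intervention. L values become 26, 18, 24, 36, 30; E[L|do(H=-6)] = 26.8.

26.8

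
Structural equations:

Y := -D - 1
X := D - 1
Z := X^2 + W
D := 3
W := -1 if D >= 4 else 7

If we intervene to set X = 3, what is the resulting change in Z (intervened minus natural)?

5

Intervening sets X = 3 and removes its equation (X := D - 1).
W = -1 if D >= 4 else 7  [with D=3]  = 7
Z = X^2 + W  [with X=3, W=7]  = 16
Without intervention: W = -1 if D >= 4 else 7  [with D=3]  = 7; X = D - 1  [with D=3]  = 2; Z = X^2 + W  [with X=2, W=7]  = 11.
Change = 16 − 11 = 5.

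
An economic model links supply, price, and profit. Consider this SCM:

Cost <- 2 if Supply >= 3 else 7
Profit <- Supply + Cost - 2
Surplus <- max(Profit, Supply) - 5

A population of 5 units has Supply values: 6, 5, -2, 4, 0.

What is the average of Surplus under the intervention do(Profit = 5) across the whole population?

0.2

The intervention sets Profit=5 in all 5 units regardless of Supply. Recomputing Surplus per unit gives 1, 0, 0, 0, 0; average 0.2.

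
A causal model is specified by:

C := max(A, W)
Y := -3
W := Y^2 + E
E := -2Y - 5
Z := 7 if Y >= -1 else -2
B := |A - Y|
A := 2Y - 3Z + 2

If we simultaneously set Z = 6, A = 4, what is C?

10

The joint intervention fixes Z = 6, A = 4, removing each variable's own equation.
E = -2Y - 5  [with Y=-3]  = 1
W = Y^2 + E  [with Y=-3, E=1]  = 10
C = max(A, W)  [with A=4, W=10]  = 10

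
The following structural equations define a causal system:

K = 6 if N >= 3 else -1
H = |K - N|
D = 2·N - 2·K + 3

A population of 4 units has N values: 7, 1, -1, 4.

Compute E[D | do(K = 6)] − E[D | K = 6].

The intervention sets K=6 in all 4 units regardless of N. Recomputing D per unit gives 5, -7, -11, -1; average -3.5.
E[D|K=6] averages over only the 2 units with K=6 (N = 7, 4): D = 5, -1, mean 2.
Difference = -3.5 − 2 = -5.5.

-5.5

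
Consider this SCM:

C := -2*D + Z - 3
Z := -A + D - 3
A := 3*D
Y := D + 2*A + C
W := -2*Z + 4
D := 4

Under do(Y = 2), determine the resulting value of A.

do(Y=2) replaces the equation Y := D + 2*A + C with the constant Y = 2.
A is not downstream of the intervention, so its value is determined by the original equations.
A = 3*D  [with D=4]  = 12

12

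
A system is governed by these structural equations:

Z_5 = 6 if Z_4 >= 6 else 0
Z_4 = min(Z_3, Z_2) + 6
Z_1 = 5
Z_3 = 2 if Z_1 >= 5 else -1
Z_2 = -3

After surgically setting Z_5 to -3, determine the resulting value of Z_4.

3

The intervention breaks the incoming arrows to Z_5: Z_5 = 6 if Z_4 >= 6 else 0 no longer applies, and Z_5 = -3.
Since Z_4 is not a descendant of the intervened variable, it is unaffected.
Z_3 = 2 if Z_1 >= 5 else -1  [with Z_1=5]  = 2
Z_4 = min(Z_3, Z_2) + 6  [with Z_3=2, Z_2=-3]  = 3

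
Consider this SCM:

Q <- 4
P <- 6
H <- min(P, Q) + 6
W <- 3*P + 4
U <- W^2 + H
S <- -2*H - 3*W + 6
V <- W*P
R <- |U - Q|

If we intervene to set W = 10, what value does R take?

do(W=10) replaces the equation W <- 3*P + 4 with the constant W = 10.
H = min(P, Q) + 6  [with P=6, Q=4]  = 10
U = W^2 + H  [with W=10, H=10]  = 110
R = |U - Q|  [with U=110, Q=4]  = 106

106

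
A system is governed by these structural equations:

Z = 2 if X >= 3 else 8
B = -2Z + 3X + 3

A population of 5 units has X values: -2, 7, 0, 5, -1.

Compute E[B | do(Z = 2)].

4.4

Under do(Z=2), Z's equation is replaced by Z=2 for every unit. Per-unit B: -7, 20, -1, 14, -4. Mean = 4.4.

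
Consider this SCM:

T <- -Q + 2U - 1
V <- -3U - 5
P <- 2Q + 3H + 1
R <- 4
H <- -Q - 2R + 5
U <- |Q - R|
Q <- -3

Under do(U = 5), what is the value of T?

12

The intervention breaks the incoming arrows to U: U <- |Q - R| no longer applies, and U = 5.
T = -Q + 2U - 1  [with Q=-3, U=5]  = 12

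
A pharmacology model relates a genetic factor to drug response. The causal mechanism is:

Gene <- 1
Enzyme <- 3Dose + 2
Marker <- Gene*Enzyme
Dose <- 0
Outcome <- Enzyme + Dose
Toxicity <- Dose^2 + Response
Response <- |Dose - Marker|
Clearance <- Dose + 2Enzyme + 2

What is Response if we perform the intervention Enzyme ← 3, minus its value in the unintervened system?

do(Enzyme=3) replaces the equation Enzyme <- 3Dose + 2 with the constant Enzyme = 3.
Marker = Gene*Enzyme  [with Gene=1, Enzyme=3]  = 3
Response = |Dose - Marker|  [with Dose=0, Marker=3]  = 3
Without intervention: Enzyme = 3Dose + 2  [with Dose=0]  = 2; Marker = Gene*Enzyme  [with Gene=1, Enzyme=2]  = 2; Response = |Dose - Marker|  [with Dose=0, Marker=2]  = 2.
Change = 3 − 2 = 1.

1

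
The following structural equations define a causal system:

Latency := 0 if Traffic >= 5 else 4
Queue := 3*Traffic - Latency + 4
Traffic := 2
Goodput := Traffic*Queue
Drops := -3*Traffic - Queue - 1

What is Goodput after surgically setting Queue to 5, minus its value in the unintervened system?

-2

do(Queue=5) replaces the equation Queue := 3*Traffic - Latency + 4 with the constant Queue = 5.
Goodput = Traffic*Queue  [with Traffic=2, Queue=5]  = 10
Without intervention: Latency = 0 if Traffic >= 5 else 4  [with Traffic=2]  = 4; Queue = 3*Traffic - Latency + 4  [with Traffic=2, Latency=4]  = 6; Goodput = Traffic*Queue  [with Traffic=2, Queue=6]  = 12.
Change = 10 − 12 = -2.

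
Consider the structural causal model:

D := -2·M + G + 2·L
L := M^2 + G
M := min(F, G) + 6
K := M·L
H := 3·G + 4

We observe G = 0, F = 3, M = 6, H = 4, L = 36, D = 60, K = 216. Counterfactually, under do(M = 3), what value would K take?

27

The intervention breaks the incoming arrows to M: M := min(F, G) + 6 no longer applies, and M = 3.
L = M^2 + G  [with M=3, G=0]  = 9
K = M·L  [with M=3, L=9]  = 27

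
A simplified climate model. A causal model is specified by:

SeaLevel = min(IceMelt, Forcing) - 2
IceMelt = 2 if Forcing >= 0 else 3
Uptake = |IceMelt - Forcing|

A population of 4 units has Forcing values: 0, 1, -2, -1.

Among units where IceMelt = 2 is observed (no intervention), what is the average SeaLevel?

-1.5

Conditioning on IceMelt=2 selects the 2 unit(s) with Forcing ∈ {0, 1}. Their SeaLevel values: -2, -1. Mean = -1.5.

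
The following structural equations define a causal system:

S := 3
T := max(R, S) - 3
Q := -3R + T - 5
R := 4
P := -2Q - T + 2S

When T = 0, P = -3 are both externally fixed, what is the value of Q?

-17

The joint intervention fixes T = 0, P = -3, removing each variable's own equation.
Q = -3R + T - 5  [with R=4, T=0]  = -17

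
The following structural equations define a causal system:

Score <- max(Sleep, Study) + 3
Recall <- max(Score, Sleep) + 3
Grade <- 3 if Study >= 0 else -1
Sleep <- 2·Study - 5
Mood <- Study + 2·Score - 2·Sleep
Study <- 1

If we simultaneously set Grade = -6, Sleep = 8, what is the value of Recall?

The joint intervention fixes Grade = -6, Sleep = 8, removing each variable's own equation.
Score = max(Sleep, Study) + 3  [with Sleep=8, Study=1]  = 11
Recall = max(Score, Sleep) + 3  [with Score=11, Sleep=8]  = 14

14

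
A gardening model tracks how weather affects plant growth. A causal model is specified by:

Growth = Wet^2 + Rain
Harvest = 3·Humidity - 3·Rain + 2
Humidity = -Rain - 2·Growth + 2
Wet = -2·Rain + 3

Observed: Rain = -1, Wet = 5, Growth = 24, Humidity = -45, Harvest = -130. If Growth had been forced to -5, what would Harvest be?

44

do(Growth=-5) replaces the equation Growth = Wet^2 + Rain with the constant Growth = -5.
Humidity = -Rain - 2·Growth + 2  [with Rain=-1, Growth=-5]  = 13
Harvest = 3·Humidity - 3·Rain + 2  [with Humidity=13, Rain=-1]  = 44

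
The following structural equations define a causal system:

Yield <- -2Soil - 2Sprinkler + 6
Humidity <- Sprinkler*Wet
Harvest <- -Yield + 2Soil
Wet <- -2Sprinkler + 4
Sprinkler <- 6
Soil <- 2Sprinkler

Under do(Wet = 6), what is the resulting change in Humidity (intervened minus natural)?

The intervention breaks the incoming arrows to Wet: Wet <- -2Sprinkler + 4 no longer applies, and Wet = 6.
Humidity = Sprinkler*Wet  [with Sprinkler=6, Wet=6]  = 36
Without intervention: Wet = -2Sprinkler + 4  [with Sprinkler=6]  = -8; Humidity = Sprinkler*Wet  [with Sprinkler=6, Wet=-8]  = -48.
Change = 36 − (-48) = 84.

84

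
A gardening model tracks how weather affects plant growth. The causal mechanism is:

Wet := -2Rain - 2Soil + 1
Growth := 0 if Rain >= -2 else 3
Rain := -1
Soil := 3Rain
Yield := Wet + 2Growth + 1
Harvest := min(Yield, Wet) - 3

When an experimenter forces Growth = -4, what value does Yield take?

Intervening sets Growth = -4 and removes its equation (Growth := 0 if Rain >= -2 else 3).
Soil = 3Rain  [with Rain=-1]  = -3
Wet = -2Rain - 2Soil + 1  [with Rain=-1, Soil=-3]  = 9
Yield = Wet + 2Growth + 1  [with Wet=9, Growth=-4]  = 2

2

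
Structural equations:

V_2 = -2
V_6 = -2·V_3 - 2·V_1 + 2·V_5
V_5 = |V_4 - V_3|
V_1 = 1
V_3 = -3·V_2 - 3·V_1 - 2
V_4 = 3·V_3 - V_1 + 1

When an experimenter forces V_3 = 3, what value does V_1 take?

1

Under do(V_3=3), the mechanism V_3 = -3·V_2 - 3·V_1 - 2 is discarded; V_3 is fixed at 3.
V_1 is not downstream of the intervention, so its value is determined by the original equations.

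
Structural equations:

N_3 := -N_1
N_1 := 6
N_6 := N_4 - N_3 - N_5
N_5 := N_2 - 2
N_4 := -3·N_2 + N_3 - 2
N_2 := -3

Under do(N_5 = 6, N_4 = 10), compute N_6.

Setting N_5 = 6, N_4 = 10 by intervention discards those variables' equations.
N_3 = -N_1  [with N_1=6]  = -6
N_6 = N_4 - N_3 - N_5  [with N_4=10, N_3=-6, N_5=6]  = 10

10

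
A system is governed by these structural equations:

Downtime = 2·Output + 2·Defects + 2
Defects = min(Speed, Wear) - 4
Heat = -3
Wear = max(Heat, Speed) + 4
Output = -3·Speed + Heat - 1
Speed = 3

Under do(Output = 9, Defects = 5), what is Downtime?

30

Setting Output = 9, Defects = 5 by intervention discards those variables' equations.
Downtime = 2·Output + 2·Defects + 2  [with Output=9, Defects=5]  = 30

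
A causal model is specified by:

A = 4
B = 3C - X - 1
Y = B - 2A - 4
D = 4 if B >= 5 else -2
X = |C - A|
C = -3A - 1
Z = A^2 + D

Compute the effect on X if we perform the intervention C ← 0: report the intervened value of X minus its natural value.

The intervention breaks the incoming arrows to C: C = -3A - 1 no longer applies, and C = 0.
X = |C - A|  [with C=0, A=4]  = 4
Without intervention: C = -3A - 1  [with A=4]  = -13; X = |C - A|  [with C=-13, A=4]  = 17.
Change = 4 − 17 = -13.

-13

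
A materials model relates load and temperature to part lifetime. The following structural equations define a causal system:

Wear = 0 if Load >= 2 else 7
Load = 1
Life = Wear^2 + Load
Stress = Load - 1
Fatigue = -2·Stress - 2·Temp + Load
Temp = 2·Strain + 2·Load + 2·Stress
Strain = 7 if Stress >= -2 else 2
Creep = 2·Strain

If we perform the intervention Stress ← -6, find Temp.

-6

Under do(Stress=-6), the mechanism Stress = Load - 1 is discarded; Stress is fixed at -6.
Strain = 7 if Stress >= -2 else 2  [with Stress=-6]  = 2
Temp = 2·Strain + 2·Load + 2·Stress  [with Strain=2, Load=1, Stress=-6]  = -6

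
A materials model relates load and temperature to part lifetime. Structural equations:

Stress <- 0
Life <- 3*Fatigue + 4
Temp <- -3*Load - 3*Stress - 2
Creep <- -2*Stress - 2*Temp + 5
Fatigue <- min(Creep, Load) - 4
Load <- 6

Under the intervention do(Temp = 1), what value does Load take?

Under do(Temp=1), the mechanism Temp <- -3*Load - 3*Stress - 2 is discarded; Temp is fixed at 1.
Load is not downstream of the intervention, so its value is determined by the original equations.

6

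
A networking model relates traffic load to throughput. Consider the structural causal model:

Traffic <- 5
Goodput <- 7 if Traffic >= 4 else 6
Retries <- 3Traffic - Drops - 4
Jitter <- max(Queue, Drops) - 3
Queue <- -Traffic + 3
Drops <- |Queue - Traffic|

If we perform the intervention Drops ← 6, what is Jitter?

3

do(Drops=6) replaces the equation Drops <- |Queue - Traffic| with the constant Drops = 6.
Queue = -Traffic + 3  [with Traffic=5]  = -2
Jitter = max(Queue, Drops) - 3  [with Queue=-2, Drops=6]  = 3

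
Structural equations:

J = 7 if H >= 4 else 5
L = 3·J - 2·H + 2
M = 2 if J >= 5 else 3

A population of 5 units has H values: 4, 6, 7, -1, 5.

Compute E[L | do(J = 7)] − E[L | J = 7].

2.6

do(J=7) breaks J's dependence on H. With J=7 fixed, L across the units is 15, 11, 9, 25, 13, mean 14.6.
Observing J=7 restricts to units where J's equation naturally yields 7: H ∈ {4, 6, 7, 5}. In that subpopulation L = 15, 11, 9, 13, mean 12.
Difference = 14.6 − 12 = 2.6.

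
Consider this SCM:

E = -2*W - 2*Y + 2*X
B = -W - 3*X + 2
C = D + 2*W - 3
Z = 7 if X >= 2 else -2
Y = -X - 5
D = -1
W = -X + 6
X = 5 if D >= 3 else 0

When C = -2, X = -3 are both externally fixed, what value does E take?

-20

Setting C = -2, X = -3 by intervention discards those variables' equations.
W = -X + 6  [with X=-3]  = 9
Y = -X - 5  [with X=-3]  = -2
E = -2*W - 2*Y + 2*X  [with W=9, Y=-2, X=-3]  = -20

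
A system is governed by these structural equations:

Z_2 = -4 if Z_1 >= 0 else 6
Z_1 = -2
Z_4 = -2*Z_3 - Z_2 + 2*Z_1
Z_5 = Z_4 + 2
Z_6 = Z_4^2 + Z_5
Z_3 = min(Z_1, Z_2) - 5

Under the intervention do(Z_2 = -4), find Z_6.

344

Under do(Z_2=-4), the mechanism Z_2 = -4 if Z_1 >= 0 else 6 is discarded; Z_2 is fixed at -4.
Z_3 = min(Z_1, Z_2) - 5  [with Z_1=-2, Z_2=-4]  = -9
Z_4 = -2*Z_3 - Z_2 + 2*Z_1  [with Z_3=-9, Z_2=-4, Z_1=-2]  = 18
Z_5 = Z_4 + 2  [with Z_4=18]  = 20
Z_6 = Z_4^2 + Z_5  [with Z_4=18, Z_5=20]  = 344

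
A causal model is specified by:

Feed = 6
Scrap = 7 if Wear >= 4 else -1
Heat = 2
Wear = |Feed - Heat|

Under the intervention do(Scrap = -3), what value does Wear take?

4

Under do(Scrap=-3), the mechanism Scrap = 7 if Wear >= 4 else -1 is discarded; Scrap is fixed at -3.
Since Wear is not a descendant of the intervened variable, it is unaffected.
Wear = |Feed - Heat|  [with Feed=6, Heat=2]  = 4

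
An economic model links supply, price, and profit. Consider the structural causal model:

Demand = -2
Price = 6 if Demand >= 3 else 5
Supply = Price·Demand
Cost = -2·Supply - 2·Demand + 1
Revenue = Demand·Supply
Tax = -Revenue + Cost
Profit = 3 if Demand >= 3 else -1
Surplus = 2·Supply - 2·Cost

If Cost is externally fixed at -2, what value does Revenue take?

20

Intervening sets Cost = -2 and removes its equation (Cost = -2·Supply - 2·Demand + 1).
No directed path runs from Cost to Revenue, so Revenue keeps its natural value.
Price = 6 if Demand >= 3 else 5  [with Demand=-2]  = 5
Supply = Price·Demand  [with Price=5, Demand=-2]  = -10
Revenue = Demand·Supply  [with Demand=-2, Supply=-10]  = 20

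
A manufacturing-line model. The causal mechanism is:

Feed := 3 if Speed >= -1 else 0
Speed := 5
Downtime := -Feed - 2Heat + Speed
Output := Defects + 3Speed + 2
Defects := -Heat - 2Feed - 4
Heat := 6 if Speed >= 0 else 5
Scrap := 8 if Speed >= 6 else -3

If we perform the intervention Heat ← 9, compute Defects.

-19

The intervention breaks the incoming arrows to Heat: Heat := 6 if Speed >= 0 else 5 no longer applies, and Heat = 9.
Feed = 3 if Speed >= -1 else 0  [with Speed=5]  = 3
Defects = -Heat - 2Feed - 4  [with Heat=9, Feed=3]  = -19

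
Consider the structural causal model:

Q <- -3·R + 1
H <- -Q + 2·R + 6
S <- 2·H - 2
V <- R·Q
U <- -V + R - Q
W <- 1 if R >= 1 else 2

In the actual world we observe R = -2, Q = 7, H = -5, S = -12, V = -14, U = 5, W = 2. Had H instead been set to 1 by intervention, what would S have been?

The intervention breaks the incoming arrows to H: H <- -Q + 2·R + 6 no longer applies, and H = 1.
S = 2·H - 2  [with H=1]  = 0

0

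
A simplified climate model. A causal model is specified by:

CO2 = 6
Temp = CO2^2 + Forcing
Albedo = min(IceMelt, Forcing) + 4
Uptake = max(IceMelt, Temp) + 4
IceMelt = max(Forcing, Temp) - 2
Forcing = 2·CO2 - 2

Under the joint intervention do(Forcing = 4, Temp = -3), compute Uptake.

6

Under do(Forcing = 4, Temp = -3), each intervened variable's structural equation is replaced by its fixed value.
IceMelt = max(Forcing, Temp) - 2  [with Forcing=4, Temp=-3]  = 2
Uptake = max(IceMelt, Temp) + 4  [with IceMelt=2, Temp=-3]  = 6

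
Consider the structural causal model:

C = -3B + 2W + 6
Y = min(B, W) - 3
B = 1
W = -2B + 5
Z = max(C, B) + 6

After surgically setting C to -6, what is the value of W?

The intervention breaks the incoming arrows to C: C = -3B + 2W + 6 no longer applies, and C = -6.
Since W is not a descendant of the intervened variable, it is unaffected.
W = -2B + 5  [with B=1]  = 3

3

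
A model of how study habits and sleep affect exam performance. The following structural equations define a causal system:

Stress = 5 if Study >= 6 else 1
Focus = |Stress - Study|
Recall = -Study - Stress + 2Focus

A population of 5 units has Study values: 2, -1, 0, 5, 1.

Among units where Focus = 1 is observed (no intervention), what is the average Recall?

Observing Focus=1 restricts to units where Focus's equation naturally yields 1: Study ∈ {2, 0}. In that subpopulation Recall = -1, 1, mean 0.

0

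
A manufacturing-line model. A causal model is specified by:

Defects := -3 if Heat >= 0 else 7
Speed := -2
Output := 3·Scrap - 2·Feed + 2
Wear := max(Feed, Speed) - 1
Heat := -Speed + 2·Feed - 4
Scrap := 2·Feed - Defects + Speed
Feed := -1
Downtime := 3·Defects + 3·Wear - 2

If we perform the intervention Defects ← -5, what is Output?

7

Under do(Defects=-5), the mechanism Defects := -3 if Heat >= 0 else 7 is discarded; Defects is fixed at -5.
Scrap = 2·Feed - Defects + Speed  [with Feed=-1, Defects=-5, Speed=-2]  = 1
Output = 3·Scrap - 2·Feed + 2  [with Scrap=1, Feed=-1]  = 7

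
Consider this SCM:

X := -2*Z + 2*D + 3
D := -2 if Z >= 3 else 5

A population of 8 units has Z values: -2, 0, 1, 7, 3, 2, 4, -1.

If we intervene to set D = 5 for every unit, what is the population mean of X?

9.5

The intervention sets D=5 in all 8 units regardless of Z. Recomputing X per unit gives 17, 13, 11, -1, 7, 9, 5, 15; average 9.5.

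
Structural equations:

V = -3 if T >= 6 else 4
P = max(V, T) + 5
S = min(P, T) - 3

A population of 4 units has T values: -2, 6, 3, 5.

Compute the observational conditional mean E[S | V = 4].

-1

Conditioning on V=4 selects the 3 unit(s) with T ∈ {-2, 3, 5}. Their S values: -5, 0, 2. Mean = -1.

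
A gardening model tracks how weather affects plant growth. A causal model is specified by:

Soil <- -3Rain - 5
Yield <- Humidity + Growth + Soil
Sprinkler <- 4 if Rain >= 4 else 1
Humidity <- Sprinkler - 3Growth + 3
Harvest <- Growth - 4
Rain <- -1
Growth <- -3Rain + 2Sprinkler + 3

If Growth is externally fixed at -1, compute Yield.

4

Under do(Growth=-1), the mechanism Growth <- -3Rain + 2Sprinkler + 3 is discarded; Growth is fixed at -1.
Sprinkler = 4 if Rain >= 4 else 1  [with Rain=-1]  = 1
Soil = -3Rain - 5  [with Rain=-1]  = -2
Humidity = Sprinkler - 3Growth + 3  [with Sprinkler=1, Growth=-1]  = 7
Yield = Humidity + Growth + Soil  [with Humidity=7, Growth=-1, Soil=-2]  = 4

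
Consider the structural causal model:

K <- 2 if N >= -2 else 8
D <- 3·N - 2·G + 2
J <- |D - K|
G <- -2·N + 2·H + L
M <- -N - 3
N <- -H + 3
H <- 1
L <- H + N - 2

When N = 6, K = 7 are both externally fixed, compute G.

-5

The joint intervention fixes N = 6, K = 7, removing each variable's own equation.
L = H + N - 2  [with H=1, N=6]  = 5
G = -2·N + 2·H + L  [with N=6, H=1, L=5]  = -5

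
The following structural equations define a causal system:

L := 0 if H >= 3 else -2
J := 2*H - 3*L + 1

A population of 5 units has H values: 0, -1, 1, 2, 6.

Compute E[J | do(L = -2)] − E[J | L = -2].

Under do(L=-2), L's equation is replaced by L=-2 for every unit. Per-unit J: 7, 5, 9, 11, 19. Mean = 10.2.
Observing L=-2 restricts to units where L's equation naturally yields -2: H ∈ {0, -1, 1, 2}. In that subpopulation J = 7, 5, 9, 11, mean 8.
Difference = 10.2 − 8 = 2.2.

2.2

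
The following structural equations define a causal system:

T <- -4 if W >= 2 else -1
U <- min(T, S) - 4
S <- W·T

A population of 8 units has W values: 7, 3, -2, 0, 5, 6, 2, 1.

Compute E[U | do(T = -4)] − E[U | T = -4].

Every unit gets T=-4 under the intervention. U values become -32, -16, -8, -8, -24, -28, -12, -8; E[U|do(T=-4)] = -17.
E[U|T=-4] averages over only the 5 units with T=-4 (W = 7, 3, 5, 6, 2): U = -32, -16, -24, -28, -12, mean -22.4.
Difference = -17 − (-22.4) = 5.4.

5.4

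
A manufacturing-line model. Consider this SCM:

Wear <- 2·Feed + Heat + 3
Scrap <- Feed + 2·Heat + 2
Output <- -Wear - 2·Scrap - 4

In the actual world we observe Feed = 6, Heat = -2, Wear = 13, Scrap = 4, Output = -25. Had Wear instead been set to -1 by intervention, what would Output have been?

-11

do(Wear=-1) replaces the equation Wear <- 2·Feed + Heat + 3 with the constant Wear = -1.
Scrap = Feed + 2·Heat + 2  [with Feed=6, Heat=-2]  = 4
Output = -Wear - 2·Scrap - 4  [with Wear=-1, Scrap=4]  = -11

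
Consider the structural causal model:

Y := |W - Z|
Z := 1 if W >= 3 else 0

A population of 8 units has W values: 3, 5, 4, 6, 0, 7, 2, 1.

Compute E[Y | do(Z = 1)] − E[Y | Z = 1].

do(Z=1) breaks Z's dependence on W. With Z=1 fixed, Y across the units is 2, 4, 3, 5, 1, 6, 1, 0, mean 2.75.
Conditioning on Z=1 selects the 5 unit(s) with W ∈ {3, 5, 4, 6, 7}. Their Y values: 2, 4, 3, 5, 6. Mean = 4.
Difference = 2.75 − 4 = -1.25.

-1.25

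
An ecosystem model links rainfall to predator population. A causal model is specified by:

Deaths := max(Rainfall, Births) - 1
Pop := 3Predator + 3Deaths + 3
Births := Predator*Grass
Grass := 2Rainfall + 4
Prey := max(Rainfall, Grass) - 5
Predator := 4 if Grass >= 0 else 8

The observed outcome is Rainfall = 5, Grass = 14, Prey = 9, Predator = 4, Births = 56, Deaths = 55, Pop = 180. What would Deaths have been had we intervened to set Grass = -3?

4

Under do(Grass=-3), the mechanism Grass := 2Rainfall + 4 is discarded; Grass is fixed at -3.
Predator = 4 if Grass >= 0 else 8  [with Grass=-3]  = 8
Births = Predator*Grass  [with Predator=8, Grass=-3]  = -24
Deaths = max(Rainfall, Births) - 1  [with Rainfall=5, Births=-24]  = 4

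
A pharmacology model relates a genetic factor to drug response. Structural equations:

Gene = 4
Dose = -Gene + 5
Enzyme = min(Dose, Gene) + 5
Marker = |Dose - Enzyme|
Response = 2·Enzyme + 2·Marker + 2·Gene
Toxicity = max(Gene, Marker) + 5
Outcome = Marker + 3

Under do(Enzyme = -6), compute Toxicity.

The intervention breaks the incoming arrows to Enzyme: Enzyme = min(Dose, Gene) + 5 no longer applies, and Enzyme = -6.
Dose = -Gene + 5  [with Gene=4]  = 1
Marker = |Dose - Enzyme|  [with Dose=1, Enzyme=-6]  = 7
Toxicity = max(Gene, Marker) + 5  [with Gene=4, Marker=7]  = 12

12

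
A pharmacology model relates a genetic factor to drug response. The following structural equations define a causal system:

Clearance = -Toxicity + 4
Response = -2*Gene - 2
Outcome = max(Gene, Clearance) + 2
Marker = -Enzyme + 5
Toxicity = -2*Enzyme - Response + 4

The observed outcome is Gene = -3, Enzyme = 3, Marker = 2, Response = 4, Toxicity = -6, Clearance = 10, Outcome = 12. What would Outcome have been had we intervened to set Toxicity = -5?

11

Under do(Toxicity=-5), the mechanism Toxicity = -2*Enzyme - Response + 4 is discarded; Toxicity is fixed at -5.
Clearance = -Toxicity + 4  [with Toxicity=-5]  = 9
Outcome = max(Gene, Clearance) + 2  [with Gene=-3, Clearance=9]  = 11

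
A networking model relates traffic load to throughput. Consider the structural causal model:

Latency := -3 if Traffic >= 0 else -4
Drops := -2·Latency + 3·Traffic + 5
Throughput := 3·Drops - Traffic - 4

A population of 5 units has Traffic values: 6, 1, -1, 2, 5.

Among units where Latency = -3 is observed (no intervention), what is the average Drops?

Conditioning on Latency=-3 selects the 4 unit(s) with Traffic ∈ {6, 1, 2, 5}. Their Drops values: 29, 14, 17, 26. Mean = 21.5.

21.5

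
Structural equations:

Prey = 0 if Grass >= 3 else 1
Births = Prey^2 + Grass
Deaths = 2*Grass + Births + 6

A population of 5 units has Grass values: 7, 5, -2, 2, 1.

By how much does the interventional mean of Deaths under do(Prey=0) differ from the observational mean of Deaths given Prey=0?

-10.2

The intervention sets Prey=0 in all 5 units regardless of Grass. Recomputing Deaths per unit gives 27, 21, 0, 12, 9; average 13.8.
Conditioning on Prey=0 selects the 2 unit(s) with Grass ∈ {7, 5}. Their Deaths values: 27, 21. Mean = 24.
Difference = 13.8 − 24 = -10.2.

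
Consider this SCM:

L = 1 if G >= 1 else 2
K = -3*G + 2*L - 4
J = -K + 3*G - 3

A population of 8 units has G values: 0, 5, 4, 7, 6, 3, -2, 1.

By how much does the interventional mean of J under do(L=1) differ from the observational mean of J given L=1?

-8

do(L=1) breaks L's dependence on G. With L=1 fixed, J across the units is -1, 29, 23, 41, 35, 17, -13, 5, mean 17.
Observing L=1 restricts to units where L's equation naturally yields 1: G ∈ {5, 4, 7, 6, 3, 1}. In that subpopulation J = 29, 23, 41, 35, 17, 5, mean 25.
Difference = 17 − 25 = -8.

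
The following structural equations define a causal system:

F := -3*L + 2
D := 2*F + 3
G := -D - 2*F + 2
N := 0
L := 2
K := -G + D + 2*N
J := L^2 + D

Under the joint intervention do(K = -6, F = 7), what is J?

21

Under do(K = -6, F = 7), each intervened variable's structural equation is replaced by its fixed value.
D = 2*F + 3  [with F=7]  = 17
J = L^2 + D  [with L=2, D=17]  = 21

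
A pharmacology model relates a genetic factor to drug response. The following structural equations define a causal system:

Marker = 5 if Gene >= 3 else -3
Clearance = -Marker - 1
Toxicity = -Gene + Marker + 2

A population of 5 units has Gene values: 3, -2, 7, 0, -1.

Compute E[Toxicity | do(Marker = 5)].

5.6

The intervention sets Marker=5 in all 5 units regardless of Gene. Recomputing Toxicity per unit gives 4, 9, 0, 7, 8; average 5.6.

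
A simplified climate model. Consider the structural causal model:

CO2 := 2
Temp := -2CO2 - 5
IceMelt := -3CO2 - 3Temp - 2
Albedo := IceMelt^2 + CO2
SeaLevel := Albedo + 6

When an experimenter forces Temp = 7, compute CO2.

2

Under do(Temp=7), the mechanism Temp := -2CO2 - 5 is discarded; Temp is fixed at 7.
CO2 is not downstream of the intervention, so its value is determined by the original equations.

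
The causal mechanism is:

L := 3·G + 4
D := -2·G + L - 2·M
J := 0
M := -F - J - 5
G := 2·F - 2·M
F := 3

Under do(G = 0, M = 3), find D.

-2

The joint intervention fixes G = 0, M = 3, removing each variable's own equation.
L = 3·G + 4  [with G=0]  = 4
D = -2·G + L - 2·M  [with G=0, L=4, M=3]  = -2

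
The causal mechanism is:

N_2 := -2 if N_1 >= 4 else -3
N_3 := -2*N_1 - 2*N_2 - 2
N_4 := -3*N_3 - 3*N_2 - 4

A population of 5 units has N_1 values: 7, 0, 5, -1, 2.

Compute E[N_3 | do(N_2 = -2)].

-3.2

Every unit gets N_2=-2 under the intervention. N_3 values become -12, 2, -8, 4, -2; E[N_3|do(N_2=-2)] = -3.2.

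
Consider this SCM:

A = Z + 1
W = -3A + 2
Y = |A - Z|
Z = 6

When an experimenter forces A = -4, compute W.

14

Under do(A=-4), the mechanism A = Z + 1 is discarded; A is fixed at -4.
W = -3A + 2  [with A=-4]  = 14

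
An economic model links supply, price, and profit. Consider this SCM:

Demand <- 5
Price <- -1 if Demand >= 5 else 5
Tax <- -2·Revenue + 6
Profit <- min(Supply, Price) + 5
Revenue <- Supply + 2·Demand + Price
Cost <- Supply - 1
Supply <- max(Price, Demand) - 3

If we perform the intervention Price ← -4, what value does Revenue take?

8

do(Price=-4) replaces the equation Price <- -1 if Demand >= 5 else 5 with the constant Price = -4.
Supply = max(Price, Demand) - 3  [with Price=-4, Demand=5]  = 2
Revenue = Supply + 2·Demand + Price  [with Supply=2, Demand=5, Price=-4]  = 8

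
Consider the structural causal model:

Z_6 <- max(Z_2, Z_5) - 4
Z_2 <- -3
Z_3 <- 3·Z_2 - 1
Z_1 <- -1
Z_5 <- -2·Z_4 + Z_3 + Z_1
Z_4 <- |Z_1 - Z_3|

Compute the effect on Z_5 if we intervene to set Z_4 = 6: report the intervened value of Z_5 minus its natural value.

Intervening sets Z_4 = 6 and removes its equation (Z_4 <- |Z_1 - Z_3|).
Z_3 = 3·Z_2 - 1  [with Z_2=-3]  = -10
Z_5 = -2·Z_4 + Z_3 + Z_1  [with Z_4=6, Z_3=-10, Z_1=-1]  = -23
Without intervention: Z_3 = 3·Z_2 - 1  [with Z_2=-3]  = -10; Z_4 = |Z_1 - Z_3|  [with Z_1=-1, Z_3=-10]  = 9; Z_5 = -2·Z_4 + Z_3 + Z_1  [with Z_4=9, Z_3=-10, Z_1=-1]  = -29.
Change = -23 − (-29) = 6.

6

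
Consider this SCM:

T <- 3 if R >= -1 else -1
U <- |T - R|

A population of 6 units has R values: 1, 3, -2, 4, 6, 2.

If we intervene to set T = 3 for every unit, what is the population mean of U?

2

Every unit gets T=3 under the intervention. U values become 2, 0, 5, 1, 3, 1; E[U|do(T=3)] = 2.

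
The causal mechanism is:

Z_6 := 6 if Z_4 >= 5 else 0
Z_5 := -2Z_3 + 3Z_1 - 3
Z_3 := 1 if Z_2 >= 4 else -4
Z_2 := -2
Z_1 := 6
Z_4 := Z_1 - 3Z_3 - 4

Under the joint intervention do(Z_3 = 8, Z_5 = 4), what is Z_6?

Setting Z_3 = 8, Z_5 = 4 by intervention discards those variables' equations.
Z_4 = Z_1 - 3Z_3 - 4  [with Z_1=6, Z_3=8]  = -22
Z_6 = 6 if Z_4 >= 5 else 0  [with Z_4=-22]  = 0

0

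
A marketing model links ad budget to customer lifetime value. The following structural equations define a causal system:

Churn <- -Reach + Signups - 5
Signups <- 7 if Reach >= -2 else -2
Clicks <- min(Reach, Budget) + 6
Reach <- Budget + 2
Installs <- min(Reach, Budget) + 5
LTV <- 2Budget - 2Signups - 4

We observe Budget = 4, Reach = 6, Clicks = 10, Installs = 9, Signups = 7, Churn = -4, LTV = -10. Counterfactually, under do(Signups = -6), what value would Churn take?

The intervention breaks the incoming arrows to Signups: Signups <- 7 if Reach >= -2 else -2 no longer applies, and Signups = -6.
Reach = Budget + 2  [with Budget=4]  = 6
Churn = -Reach + Signups - 5  [with Reach=6, Signups=-6]  = -17

-17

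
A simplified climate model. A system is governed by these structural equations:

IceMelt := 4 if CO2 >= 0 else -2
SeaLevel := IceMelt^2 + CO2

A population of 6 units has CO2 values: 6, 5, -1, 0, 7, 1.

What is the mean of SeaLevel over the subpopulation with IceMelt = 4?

E[SeaLevel|IceMelt=4] averages over only the 5 units with IceMelt=4 (CO2 = 6, 5, 0, 7, 1): SeaLevel = 22, 21, 16, 23, 17, mean 19.8.

19.8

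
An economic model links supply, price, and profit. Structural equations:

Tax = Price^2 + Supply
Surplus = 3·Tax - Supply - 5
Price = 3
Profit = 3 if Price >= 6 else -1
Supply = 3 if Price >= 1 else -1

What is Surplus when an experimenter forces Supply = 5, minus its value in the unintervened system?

do(Supply=5) replaces the equation Supply = 3 if Price >= 1 else -1 with the constant Supply = 5.
Tax = Price^2 + Supply  [with Price=3, Supply=5]  = 14
Surplus = 3·Tax - Supply - 5  [with Tax=14, Supply=5]  = 32
Without intervention: Supply = 3 if Price >= 1 else -1  [with Price=3]  = 3; Tax = Price^2 + Supply  [with Price=3, Supply=3]  = 12; Surplus = 3·Tax - Supply - 5  [with Tax=12, Supply=3]  = 28.
Change = 32 − 28 = 4.

4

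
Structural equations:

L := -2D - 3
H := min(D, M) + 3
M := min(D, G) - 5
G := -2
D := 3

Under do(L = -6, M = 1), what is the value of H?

4

The joint intervention fixes L = -6, M = 1, removing each variable's own equation.
H = min(D, M) + 3  [with D=3, M=1]  = 4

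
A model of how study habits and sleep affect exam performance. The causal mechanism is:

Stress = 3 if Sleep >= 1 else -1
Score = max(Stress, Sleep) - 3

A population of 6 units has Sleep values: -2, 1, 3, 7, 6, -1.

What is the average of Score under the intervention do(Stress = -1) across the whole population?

Under do(Stress=-1), Stress's equation is replaced by Stress=-1 for every unit. Per-unit Score: -4, -2, 0, 4, 3, -4. Mean = -0.5.

-0.5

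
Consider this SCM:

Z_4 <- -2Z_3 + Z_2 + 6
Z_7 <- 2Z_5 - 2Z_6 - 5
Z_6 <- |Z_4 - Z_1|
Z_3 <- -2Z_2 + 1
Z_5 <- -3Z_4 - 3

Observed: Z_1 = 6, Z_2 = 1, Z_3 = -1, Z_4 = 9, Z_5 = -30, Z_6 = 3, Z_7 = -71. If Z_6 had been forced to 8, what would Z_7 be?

Intervening sets Z_6 = 8 and removes its equation (Z_6 <- |Z_4 - Z_1|).
Z_3 = -2Z_2 + 1  [with Z_2=1]  = -1
Z_4 = -2Z_3 + Z_2 + 6  [with Z_3=-1, Z_2=1]  = 9
Z_5 = -3Z_4 - 3  [with Z_4=9]  = -30
Z_7 = 2Z_5 - 2Z_6 - 5  [with Z_5=-30, Z_6=8]  = -81

-81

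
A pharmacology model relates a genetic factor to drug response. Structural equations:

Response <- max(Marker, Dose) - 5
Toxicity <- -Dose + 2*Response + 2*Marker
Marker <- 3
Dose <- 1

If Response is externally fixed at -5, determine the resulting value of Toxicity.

-5

The intervention breaks the incoming arrows to Response: Response <- max(Marker, Dose) - 5 no longer applies, and Response = -5.
Toxicity = -Dose + 2*Response + 2*Marker  [with Dose=1, Response=-5, Marker=3]  = -5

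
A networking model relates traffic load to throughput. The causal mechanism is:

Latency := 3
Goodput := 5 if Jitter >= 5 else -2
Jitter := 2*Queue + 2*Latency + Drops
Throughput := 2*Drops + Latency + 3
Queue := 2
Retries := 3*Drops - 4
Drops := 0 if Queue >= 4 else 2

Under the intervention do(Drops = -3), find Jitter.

do(Drops=-3) replaces the equation Drops := 0 if Queue >= 4 else 2 with the constant Drops = -3.
Jitter = 2*Queue + 2*Latency + Drops  [with Queue=2, Latency=3, Drops=-3]  = 7

7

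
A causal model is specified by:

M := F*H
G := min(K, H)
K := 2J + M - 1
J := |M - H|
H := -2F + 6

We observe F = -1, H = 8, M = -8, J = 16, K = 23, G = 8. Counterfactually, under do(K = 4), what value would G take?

4

The intervention breaks the incoming arrows to K: K := 2J + M - 1 no longer applies, and K = 4.
H = -2F + 6  [with F=-1]  = 8
G = min(K, H)  [with K=4, H=8]  = 4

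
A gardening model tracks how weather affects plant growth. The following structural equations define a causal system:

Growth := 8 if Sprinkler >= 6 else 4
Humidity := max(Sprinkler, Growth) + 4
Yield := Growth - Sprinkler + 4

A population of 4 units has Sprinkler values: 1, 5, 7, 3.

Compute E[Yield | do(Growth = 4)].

do(Growth=4) breaks Growth's dependence on Sprinkler. With Growth=4 fixed, Yield across the units is 7, 3, 1, 5, mean 4.

4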